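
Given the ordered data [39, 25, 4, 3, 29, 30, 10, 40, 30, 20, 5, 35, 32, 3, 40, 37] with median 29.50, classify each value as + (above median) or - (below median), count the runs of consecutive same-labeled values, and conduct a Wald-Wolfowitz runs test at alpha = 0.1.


Step 1: Compute median = 29.50; label A = above, B = below.
Labels in order: ABBBBABAABBAABAA  (n_A = 8, n_B = 8)
Step 2: Count runs R = 9.
Step 3: Under H0 (random ordering), E[R] = 2*n_A*n_B/(n_A+n_B) + 1 = 2*8*8/16 + 1 = 9.0000.
        Var[R] = 2*n_A*n_B*(2*n_A*n_B - n_A - n_B) / ((n_A+n_B)^2 * (n_A+n_B-1)) = 14336/3840 = 3.7333.
        SD[R] = 1.9322.
Step 4: R = E[R], so z = 0 with no continuity correction.
Step 5: Two-sided p-value via normal approximation = 2*(1 - Phi(|z|)) = 1.000000.
Step 6: alpha = 0.1. fail to reject H0.

R = 9, z = 0.0000, p = 1.000000, fail to reject H0.


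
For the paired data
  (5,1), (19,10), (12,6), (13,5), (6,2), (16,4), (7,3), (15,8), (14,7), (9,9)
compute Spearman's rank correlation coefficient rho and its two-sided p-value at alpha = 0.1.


Step 1: Rank x and y separately (midranks; no ties here).
rank(x): 5->1, 19->10, 12->5, 13->6, 6->2, 16->9, 7->3, 15->8, 14->7, 9->4
rank(y): 1->1, 10->10, 6->6, 5->5, 2->2, 4->4, 3->3, 8->8, 7->7, 9->9
Step 2: d_i = R_x(i) - R_y(i); compute d_i^2.
  (1-1)^2=0, (10-10)^2=0, (5-6)^2=1, (6-5)^2=1, (2-2)^2=0, (9-4)^2=25, (3-3)^2=0, (8-8)^2=0, (7-7)^2=0, (4-9)^2=25
sum(d^2) = 52.
Step 3: rho = 1 - 6*52 / (10*(10^2 - 1)) = 1 - 312/990 = 0.684848.
Step 4: Under H0, t = rho * sqrt((n-2)/(1-rho^2)) = 2.6583 ~ t(8).
Step 5: Two-sided p-value from the t-distribution with 8 df = 0.028883.
Step 6: alpha = 0.1. reject H0.

rho = 0.6848, p = 0.028883, reject H0 at alpha = 0.1.


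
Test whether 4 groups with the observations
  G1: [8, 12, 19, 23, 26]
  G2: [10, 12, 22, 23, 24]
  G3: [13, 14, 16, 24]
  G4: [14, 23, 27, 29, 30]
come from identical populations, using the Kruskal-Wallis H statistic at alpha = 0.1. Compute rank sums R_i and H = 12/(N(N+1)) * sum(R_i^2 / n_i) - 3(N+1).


Step 1: Combine all N = 19 observations and assign midranks.
sorted (value, group, rank): (8,G1,1), (10,G2,2), (12,G1,3.5), (12,G2,3.5), (13,G3,5), (14,G3,6.5), (14,G4,6.5), (16,G3,8), (19,G1,9), (22,G2,10), (23,G1,12), (23,G2,12), (23,G4,12), (24,G2,14.5), (24,G3,14.5), (26,G1,16), (27,G4,17), (29,G4,18), (30,G4,19)
Step 2: Sum ranks within each group.
R_1 = 41.5 (n_1 = 5)
R_2 = 42 (n_2 = 5)
R_3 = 34 (n_3 = 4)
R_4 = 72.5 (n_4 = 5)
Step 3: H = 12/(N(N+1)) * sum(R_i^2/n_i) - 3(N+1)
     = 12/(19*20) * (41.5^2/5 + 42^2/5 + 34^2/4 + 72.5^2/5) - 3*20
     = 0.031579 * 2037.5 - 60
     = 4.342105.
Step 4: Ties present; correction factor C = 1 - 42/(19^3 - 19) = 0.993860. Corrected H = 4.342105 / 0.993860 = 4.368932.
Step 5: Under H0, H ~ chi^2(3); p-value = 0.224283.
Step 6: alpha = 0.1. fail to reject H0.

H = 4.3689, df = 3, p = 0.224283, fail to reject H0.


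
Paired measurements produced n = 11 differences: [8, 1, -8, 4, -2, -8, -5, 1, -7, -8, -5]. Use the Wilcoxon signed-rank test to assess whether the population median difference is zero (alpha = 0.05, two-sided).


Step 1: Drop any zero differences (none here) and take |d_i|.
|d| = [8, 1, 8, 4, 2, 8, 5, 1, 7, 8, 5]
Step 2: Midrank |d_i| (ties get averaged ranks).
ranks: |8|->9.5, |1|->1.5, |8|->9.5, |4|->4, |2|->3, |8|->9.5, |5|->5.5, |1|->1.5, |7|->7, |8|->9.5, |5|->5.5
Step 3: Attach original signs; sum ranks with positive sign and with negative sign.
W+ = 9.5 + 1.5 + 4 + 1.5 = 16.5
W- = 9.5 + 3 + 9.5 + 5.5 + 7 + 9.5 + 5.5 = 49.5
(Check: W+ + W- = 66 should equal n(n+1)/2 = 66.)
Step 4: Test statistic W = min(W+, W-) = 16.5.
Step 5: Ties in |d|, so use the tie-corrected normal approximation.
        E[W] = n(n+1)/4 = 11*12/4 = 33.
        Tie groups: |d|=1 (t=2), |d|=5 (t=2), |d|=8 (t=4); sum(t^3 - t) = 72.
        Var[W] = n(n+1)(2n+1)/24 - sum(t^3-t)/48 = 3036/24 - 72/48 = 125.
        z = (W - E[W]) / sqrt(Var[W]) = (16.5 - 33) / 11.1803 = -1.4758.
        Two-sided p = 2*Phi(z) = 0.139996.
Step 6: alpha = 0.05. fail to reject H0.

W+ = 16.5, W- = 49.5, W = min = 16.5, p = 0.139996, fail to reject H0.


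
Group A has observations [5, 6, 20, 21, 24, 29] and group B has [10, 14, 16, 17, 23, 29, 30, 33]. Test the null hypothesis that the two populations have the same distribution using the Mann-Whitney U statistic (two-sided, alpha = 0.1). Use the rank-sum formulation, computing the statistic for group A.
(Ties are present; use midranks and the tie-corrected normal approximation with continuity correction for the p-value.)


Step 1: Combine and sort all 14 observations; assign midranks.
sorted (value, group): (5,X), (6,X), (10,Y), (14,Y), (16,Y), (17,Y), (20,X), (21,X), (23,Y), (24,X), (29,X), (29,Y), (30,Y), (33,Y)
ranks: 5->1, 6->2, 10->3, 14->4, 16->5, 17->6, 20->7, 21->8, 23->9, 24->10, 29->11.5, 29->11.5, 30->13, 33->14
Step 2: Rank sum for X: R1 = 1 + 2 + 7 + 8 + 10 + 11.5 = 39.5.
Step 3: U_X = R1 - n1(n1+1)/2 = 39.5 - 6*7/2 = 39.5 - 21 = 18.5.
       U_Y = n1*n2 - U_X = 48 - 18.5 = 29.5.
Step 4: Ties are present, so use the tie-corrected normal approximation (with continuity correction) for the p-value.
Step 5: p-value = 0.518145; compare to alpha = 0.1. fail to reject H0.

U_X = 18.5, p = 0.518145, fail to reject H0 at alpha = 0.1.


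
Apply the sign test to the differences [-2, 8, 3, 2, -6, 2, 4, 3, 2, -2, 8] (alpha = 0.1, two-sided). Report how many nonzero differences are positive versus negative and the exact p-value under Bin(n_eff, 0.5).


Step 1: Discard zero differences. Original n = 11; n_eff = number of nonzero differences = 11.
Nonzero differences (with sign): -2, +8, +3, +2, -6, +2, +4, +3, +2, -2, +8
Step 2: Count signs: positive = 8, negative = 3.
Step 3: Under H0: P(positive) = 0.5, so the number of positives S ~ Bin(11, 0.5).
Step 4: Two-sided exact p-value = sum of Bin(11,0.5) probabilities at or below the observed probability = 0.226562.
Step 5: alpha = 0.1. fail to reject H0.

n_eff = 11, pos = 8, neg = 3, p = 0.226562, fail to reject H0.


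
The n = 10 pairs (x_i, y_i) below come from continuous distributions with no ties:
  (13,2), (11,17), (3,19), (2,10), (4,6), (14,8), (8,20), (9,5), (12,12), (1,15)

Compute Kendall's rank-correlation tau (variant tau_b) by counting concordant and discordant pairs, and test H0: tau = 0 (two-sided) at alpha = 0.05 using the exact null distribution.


Step 1: Enumerate the 45 unordered pairs (i,j) with i<j and classify each by sign(x_j-x_i) * sign(y_j-y_i).
  (1,2):dx=-2,dy=+15->D; (1,3):dx=-10,dy=+17->D; (1,4):dx=-11,dy=+8->D; (1,5):dx=-9,dy=+4->D
  (1,6):dx=+1,dy=+6->C; (1,7):dx=-5,dy=+18->D; (1,8):dx=-4,dy=+3->D; (1,9):dx=-1,dy=+10->D
  (1,10):dx=-12,dy=+13->D; (2,3):dx=-8,dy=+2->D; (2,4):dx=-9,dy=-7->C; (2,5):dx=-7,dy=-11->C
  (2,6):dx=+3,dy=-9->D; (2,7):dx=-3,dy=+3->D; (2,8):dx=-2,dy=-12->C; (2,9):dx=+1,dy=-5->D
  (2,10):dx=-10,dy=-2->C; (3,4):dx=-1,dy=-9->C; (3,5):dx=+1,dy=-13->D; (3,6):dx=+11,dy=-11->D
  (3,7):dx=+5,dy=+1->C; (3,8):dx=+6,dy=-14->D; (3,9):dx=+9,dy=-7->D; (3,10):dx=-2,dy=-4->C
  (4,5):dx=+2,dy=-4->D; (4,6):dx=+12,dy=-2->D; (4,7):dx=+6,dy=+10->C; (4,8):dx=+7,dy=-5->D
  (4,9):dx=+10,dy=+2->C; (4,10):dx=-1,dy=+5->D; (5,6):dx=+10,dy=+2->C; (5,7):dx=+4,dy=+14->C
  (5,8):dx=+5,dy=-1->D; (5,9):dx=+8,dy=+6->C; (5,10):dx=-3,dy=+9->D; (6,7):dx=-6,dy=+12->D
  (6,8):dx=-5,dy=-3->C; (6,9):dx=-2,dy=+4->D; (6,10):dx=-13,dy=+7->D; (7,8):dx=+1,dy=-15->D
  (7,9):dx=+4,dy=-8->D; (7,10):dx=-7,dy=-5->C; (8,9):dx=+3,dy=+7->C; (8,10):dx=-8,dy=+10->D
  (9,10):dx=-11,dy=+3->D
Step 2: C = 16, D = 29, total pairs = 45.
Step 3: tau = (C - D)/(n(n-1)/2) = (16 - 29)/45 = -0.288889.
Step 4: Exact two-sided p-value (enumerate n! = 3628800 permutations of y under H0): p = 0.291248.
Step 5: alpha = 0.05. fail to reject H0.

tau_b = -0.2889 (C=16, D=29), p = 0.291248, fail to reject H0.


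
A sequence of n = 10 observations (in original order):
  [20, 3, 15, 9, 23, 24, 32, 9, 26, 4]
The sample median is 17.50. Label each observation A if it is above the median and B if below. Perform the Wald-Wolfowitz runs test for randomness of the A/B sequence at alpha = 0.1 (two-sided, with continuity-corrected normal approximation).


Step 1: Compute median = 17.50; label A = above, B = below.
Labels in order: ABBBAAABAB  (n_A = 5, n_B = 5)
Step 2: Count runs R = 6.
Step 3: Under H0 (random ordering), E[R] = 2*n_A*n_B/(n_A+n_B) + 1 = 2*5*5/10 + 1 = 6.0000.
        Var[R] = 2*n_A*n_B*(2*n_A*n_B - n_A - n_B) / ((n_A+n_B)^2 * (n_A+n_B-1)) = 2000/900 = 2.2222.
        SD[R] = 1.4907.
Step 4: R = E[R], so z = 0 with no continuity correction.
Step 5: Two-sided p-value via normal approximation = 2*(1 - Phi(|z|)) = 1.000000.
Step 6: alpha = 0.1. fail to reject H0.

R = 6, z = 0.0000, p = 1.000000, fail to reject H0.


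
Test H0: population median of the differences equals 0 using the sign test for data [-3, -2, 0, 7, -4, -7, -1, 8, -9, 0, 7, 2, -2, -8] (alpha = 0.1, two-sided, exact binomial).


Step 1: Discard zero differences. Original n = 14; n_eff = number of nonzero differences = 12.
Nonzero differences (with sign): -3, -2, +7, -4, -7, -1, +8, -9, +7, +2, -2, -8
Step 2: Count signs: positive = 4, negative = 8.
Step 3: Under H0: P(positive) = 0.5, so the number of positives S ~ Bin(12, 0.5).
Step 4: Two-sided exact p-value = sum of Bin(12,0.5) probabilities at or below the observed probability = 0.387695.
Step 5: alpha = 0.1. fail to reject H0.

n_eff = 12, pos = 4, neg = 8, p = 0.387695, fail to reject H0.


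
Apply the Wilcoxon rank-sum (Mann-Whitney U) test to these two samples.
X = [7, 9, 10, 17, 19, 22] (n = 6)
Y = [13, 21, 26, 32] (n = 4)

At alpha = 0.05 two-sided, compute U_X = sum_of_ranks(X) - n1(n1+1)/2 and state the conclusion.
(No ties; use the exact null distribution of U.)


Step 1: Combine and sort all 10 observations; assign midranks.
sorted (value, group): (7,X), (9,X), (10,X), (13,Y), (17,X), (19,X), (21,Y), (22,X), (26,Y), (32,Y)
ranks: 7->1, 9->2, 10->3, 13->4, 17->5, 19->6, 21->7, 22->8, 26->9, 32->10
Step 2: Rank sum for X: R1 = 1 + 2 + 3 + 5 + 6 + 8 = 25.
Step 3: U_X = R1 - n1(n1+1)/2 = 25 - 6*7/2 = 25 - 21 = 4.
       U_Y = n1*n2 - U_X = 24 - 4 = 20.
Step 4: No ties, so the exact null distribution of U (based on enumerating the C(10,6) = 210 equally likely rank assignments) gives the two-sided p-value.
Step 5: p-value = 0.114286; compare to alpha = 0.05. fail to reject H0.

U_X = 4, p = 0.114286, fail to reject H0 at alpha = 0.05.


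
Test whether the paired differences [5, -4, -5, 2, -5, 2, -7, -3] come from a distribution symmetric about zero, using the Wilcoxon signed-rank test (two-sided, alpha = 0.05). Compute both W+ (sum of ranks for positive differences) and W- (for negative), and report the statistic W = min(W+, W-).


Step 1: Drop any zero differences (none here) and take |d_i|.
|d| = [5, 4, 5, 2, 5, 2, 7, 3]
Step 2: Midrank |d_i| (ties get averaged ranks).
ranks: |5|->6, |4|->4, |5|->6, |2|->1.5, |5|->6, |2|->1.5, |7|->8, |3|->3
Step 3: Attach original signs; sum ranks with positive sign and with negative sign.
W+ = 6 + 1.5 + 1.5 = 9
W- = 4 + 6 + 6 + 8 + 3 = 27
(Check: W+ + W- = 36 should equal n(n+1)/2 = 36.)
Step 4: Test statistic W = min(W+, W-) = 9.
Step 5: Ties in |d|, so use the tie-corrected normal approximation.
        E[W] = n(n+1)/4 = 8*9/4 = 18.
        Tie groups: |d|=2 (t=2), |d|=5 (t=3); sum(t^3 - t) = 30.
        Var[W] = n(n+1)(2n+1)/24 - sum(t^3-t)/48 = 1224/24 - 30/48 = 50.375.
        z = (W - E[W]) / sqrt(Var[W]) = (9 - 18) / 7.0975 = -1.2680.
        Two-sided p = 2*Phi(z) = 0.204782.
Step 6: alpha = 0.05. fail to reject H0.

W+ = 9, W- = 27, W = min = 9, p = 0.204782, fail to reject H0.


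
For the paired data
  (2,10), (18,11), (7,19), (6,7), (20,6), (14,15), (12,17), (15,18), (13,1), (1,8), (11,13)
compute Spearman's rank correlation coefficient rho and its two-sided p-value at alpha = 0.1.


Step 1: Rank x and y separately (midranks; no ties here).
rank(x): 2->2, 18->10, 7->4, 6->3, 20->11, 14->8, 12->6, 15->9, 13->7, 1->1, 11->5
rank(y): 10->5, 11->6, 19->11, 7->3, 6->2, 15->8, 17->9, 18->10, 1->1, 8->4, 13->7
Step 2: d_i = R_x(i) - R_y(i); compute d_i^2.
  (2-5)^2=9, (10-6)^2=16, (4-11)^2=49, (3-3)^2=0, (11-2)^2=81, (8-8)^2=0, (6-9)^2=9, (9-10)^2=1, (7-1)^2=36, (1-4)^2=9, (5-7)^2=4
sum(d^2) = 214.
Step 3: rho = 1 - 6*214 / (11*(11^2 - 1)) = 1 - 1284/1320 = 0.027273.
Step 4: Under H0, t = rho * sqrt((n-2)/(1-rho^2)) = 0.0818 ~ t(9).
Step 5: Two-sided p-value from the t-distribution with 9 df = 0.936558.
Step 6: alpha = 0.1. fail to reject H0.

rho = 0.0273, p = 0.936558, fail to reject H0 at alpha = 0.1.


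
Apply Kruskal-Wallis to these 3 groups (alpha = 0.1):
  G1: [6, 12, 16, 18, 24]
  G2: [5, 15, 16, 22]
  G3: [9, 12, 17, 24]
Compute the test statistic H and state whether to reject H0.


Step 1: Combine all N = 13 observations and assign midranks.
sorted (value, group, rank): (5,G2,1), (6,G1,2), (9,G3,3), (12,G1,4.5), (12,G3,4.5), (15,G2,6), (16,G1,7.5), (16,G2,7.5), (17,G3,9), (18,G1,10), (22,G2,11), (24,G1,12.5), (24,G3,12.5)
Step 2: Sum ranks within each group.
R_1 = 36.5 (n_1 = 5)
R_2 = 25.5 (n_2 = 4)
R_3 = 29 (n_3 = 4)
Step 3: H = 12/(N(N+1)) * sum(R_i^2/n_i) - 3(N+1)
     = 12/(13*14) * (36.5^2/5 + 25.5^2/4 + 29^2/4) - 3*14
     = 0.065934 * 639.263 - 42
     = 0.149176.
Step 4: Ties present; correction factor C = 1 - 18/(13^3 - 13) = 0.991758. Corrected H = 0.149176 / 0.991758 = 0.150416.
Step 5: Under H0, H ~ chi^2(2); p-value = 0.927551.
Step 6: alpha = 0.1. fail to reject H0.

H = 0.1504, df = 2, p = 0.927551, fail to reject H0.


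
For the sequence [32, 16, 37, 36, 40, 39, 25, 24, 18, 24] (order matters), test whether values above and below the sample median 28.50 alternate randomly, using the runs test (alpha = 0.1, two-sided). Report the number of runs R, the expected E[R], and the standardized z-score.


Step 1: Compute median = 28.50; label A = above, B = below.
Labels in order: ABAAAABBBB  (n_A = 5, n_B = 5)
Step 2: Count runs R = 4.
Step 3: Under H0 (random ordering), E[R] = 2*n_A*n_B/(n_A+n_B) + 1 = 2*5*5/10 + 1 = 6.0000.
        Var[R] = 2*n_A*n_B*(2*n_A*n_B - n_A - n_B) / ((n_A+n_B)^2 * (n_A+n_B-1)) = 2000/900 = 2.2222.
        SD[R] = 1.4907.
Step 4: Continuity-corrected z = (R + 0.5 - E[R]) / SD[R] = (4 + 0.5 - 6.0000) / 1.4907 = -1.0062.
Step 5: Two-sided p-value via normal approximation = 2*(1 - Phi(|z|)) = 0.314305.
Step 6: alpha = 0.1. fail to reject H0.

R = 4, z = -1.0062, p = 0.314305, fail to reject H0.


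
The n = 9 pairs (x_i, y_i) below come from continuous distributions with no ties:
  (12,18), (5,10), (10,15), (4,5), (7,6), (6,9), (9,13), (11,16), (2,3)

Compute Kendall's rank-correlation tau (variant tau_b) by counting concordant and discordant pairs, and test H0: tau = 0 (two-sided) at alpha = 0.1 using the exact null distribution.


Step 1: Enumerate the 36 unordered pairs (i,j) with i<j and classify each by sign(x_j-x_i) * sign(y_j-y_i).
  (1,2):dx=-7,dy=-8->C; (1,3):dx=-2,dy=-3->C; (1,4):dx=-8,dy=-13->C; (1,5):dx=-5,dy=-12->C
  (1,6):dx=-6,dy=-9->C; (1,7):dx=-3,dy=-5->C; (1,8):dx=-1,dy=-2->C; (1,9):dx=-10,dy=-15->C
  (2,3):dx=+5,dy=+5->C; (2,4):dx=-1,dy=-5->C; (2,5):dx=+2,dy=-4->D; (2,6):dx=+1,dy=-1->D
  (2,7):dx=+4,dy=+3->C; (2,8):dx=+6,dy=+6->C; (2,9):dx=-3,dy=-7->C; (3,4):dx=-6,dy=-10->C
  (3,5):dx=-3,dy=-9->C; (3,6):dx=-4,dy=-6->C; (3,7):dx=-1,dy=-2->C; (3,8):dx=+1,dy=+1->C
  (3,9):dx=-8,dy=-12->C; (4,5):dx=+3,dy=+1->C; (4,6):dx=+2,dy=+4->C; (4,7):dx=+5,dy=+8->C
  (4,8):dx=+7,dy=+11->C; (4,9):dx=-2,dy=-2->C; (5,6):dx=-1,dy=+3->D; (5,7):dx=+2,dy=+7->C
  (5,8):dx=+4,dy=+10->C; (5,9):dx=-5,dy=-3->C; (6,7):dx=+3,dy=+4->C; (6,8):dx=+5,dy=+7->C
  (6,9):dx=-4,dy=-6->C; (7,8):dx=+2,dy=+3->C; (7,9):dx=-7,dy=-10->C; (8,9):dx=-9,dy=-13->C
Step 2: C = 33, D = 3, total pairs = 36.
Step 3: tau = (C - D)/(n(n-1)/2) = (33 - 3)/36 = 0.833333.
Step 4: Exact two-sided p-value (enumerate n! = 362880 permutations of y under H0): p = 0.000854.
Step 5: alpha = 0.1. reject H0.

tau_b = 0.8333 (C=33, D=3), p = 0.000854, reject H0.


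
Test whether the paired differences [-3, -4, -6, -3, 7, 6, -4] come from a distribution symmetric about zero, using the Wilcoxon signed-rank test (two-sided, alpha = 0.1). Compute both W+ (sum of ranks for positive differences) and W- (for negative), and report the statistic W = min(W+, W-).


Step 1: Drop any zero differences (none here) and take |d_i|.
|d| = [3, 4, 6, 3, 7, 6, 4]
Step 2: Midrank |d_i| (ties get averaged ranks).
ranks: |3|->1.5, |4|->3.5, |6|->5.5, |3|->1.5, |7|->7, |6|->5.5, |4|->3.5
Step 3: Attach original signs; sum ranks with positive sign and with negative sign.
W+ = 7 + 5.5 = 12.5
W- = 1.5 + 3.5 + 5.5 + 1.5 + 3.5 = 15.5
(Check: W+ + W- = 28 should equal n(n+1)/2 = 28.)
Step 4: Test statistic W = min(W+, W-) = 12.5.
Step 5: Ties in |d|, so use the tie-corrected normal approximation.
        E[W] = n(n+1)/4 = 7*8/4 = 14.
        Tie groups: |d|=3 (t=2), |d|=4 (t=2), |d|=6 (t=2); sum(t^3 - t) = 18.
        Var[W] = n(n+1)(2n+1)/24 - sum(t^3-t)/48 = 840/24 - 18/48 = 34.625.
        z = (W - E[W]) / sqrt(Var[W]) = (12.5 - 14) / 5.8843 = -0.2549.
        Two-sided p = 2*Phi(z) = 0.798788.
Step 6: alpha = 0.1. fail to reject H0.

W+ = 12.5, W- = 15.5, W = min = 12.5, p = 0.798788, fail to reject H0.


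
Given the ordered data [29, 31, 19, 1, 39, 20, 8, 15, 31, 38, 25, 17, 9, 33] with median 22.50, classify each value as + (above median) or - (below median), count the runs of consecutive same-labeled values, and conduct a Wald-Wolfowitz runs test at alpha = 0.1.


Step 1: Compute median = 22.50; label A = above, B = below.
Labels in order: AABBABBBAAABBA  (n_A = 7, n_B = 7)
Step 2: Count runs R = 7.
Step 3: Under H0 (random ordering), E[R] = 2*n_A*n_B/(n_A+n_B) + 1 = 2*7*7/14 + 1 = 8.0000.
        Var[R] = 2*n_A*n_B*(2*n_A*n_B - n_A - n_B) / ((n_A+n_B)^2 * (n_A+n_B-1)) = 8232/2548 = 3.2308.
        SD[R] = 1.7974.
Step 4: Continuity-corrected z = (R + 0.5 - E[R]) / SD[R] = (7 + 0.5 - 8.0000) / 1.7974 = -0.2782.
Step 5: Two-sided p-value via normal approximation = 2*(1 - Phi(|z|)) = 0.780879.
Step 6: alpha = 0.1. fail to reject H0.

R = 7, z = -0.2782, p = 0.780879, fail to reject H0.


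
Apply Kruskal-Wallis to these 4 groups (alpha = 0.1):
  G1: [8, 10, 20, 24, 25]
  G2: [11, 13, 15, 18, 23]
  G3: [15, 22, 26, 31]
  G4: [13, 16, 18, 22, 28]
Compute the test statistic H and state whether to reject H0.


Step 1: Combine all N = 19 observations and assign midranks.
sorted (value, group, rank): (8,G1,1), (10,G1,2), (11,G2,3), (13,G2,4.5), (13,G4,4.5), (15,G2,6.5), (15,G3,6.5), (16,G4,8), (18,G2,9.5), (18,G4,9.5), (20,G1,11), (22,G3,12.5), (22,G4,12.5), (23,G2,14), (24,G1,15), (25,G1,16), (26,G3,17), (28,G4,18), (31,G3,19)
Step 2: Sum ranks within each group.
R_1 = 45 (n_1 = 5)
R_2 = 37.5 (n_2 = 5)
R_3 = 55 (n_3 = 4)
R_4 = 52.5 (n_4 = 5)
Step 3: H = 12/(N(N+1)) * sum(R_i^2/n_i) - 3(N+1)
     = 12/(19*20) * (45^2/5 + 37.5^2/5 + 55^2/4 + 52.5^2/5) - 3*20
     = 0.031579 * 1993.75 - 60
     = 2.960526.
Step 4: Ties present; correction factor C = 1 - 24/(19^3 - 19) = 0.996491. Corrected H = 2.960526 / 0.996491 = 2.970951.
Step 5: Under H0, H ~ chi^2(3); p-value = 0.396126.
Step 6: alpha = 0.1. fail to reject H0.

H = 2.9710, df = 3, p = 0.396126, fail to reject H0.


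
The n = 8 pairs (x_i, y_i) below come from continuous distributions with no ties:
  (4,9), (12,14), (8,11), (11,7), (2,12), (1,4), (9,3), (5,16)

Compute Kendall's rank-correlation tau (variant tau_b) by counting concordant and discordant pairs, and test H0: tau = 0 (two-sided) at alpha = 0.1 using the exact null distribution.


Step 1: Enumerate the 28 unordered pairs (i,j) with i<j and classify each by sign(x_j-x_i) * sign(y_j-y_i).
  (1,2):dx=+8,dy=+5->C; (1,3):dx=+4,dy=+2->C; (1,4):dx=+7,dy=-2->D; (1,5):dx=-2,dy=+3->D
  (1,6):dx=-3,dy=-5->C; (1,7):dx=+5,dy=-6->D; (1,8):dx=+1,dy=+7->C; (2,3):dx=-4,dy=-3->C
  (2,4):dx=-1,dy=-7->C; (2,5):dx=-10,dy=-2->C; (2,6):dx=-11,dy=-10->C; (2,7):dx=-3,dy=-11->C
  (2,8):dx=-7,dy=+2->D; (3,4):dx=+3,dy=-4->D; (3,5):dx=-6,dy=+1->D; (3,6):dx=-7,dy=-7->C
  (3,7):dx=+1,dy=-8->D; (3,8):dx=-3,dy=+5->D; (4,5):dx=-9,dy=+5->D; (4,6):dx=-10,dy=-3->C
  (4,7):dx=-2,dy=-4->C; (4,8):dx=-6,dy=+9->D; (5,6):dx=-1,dy=-8->C; (5,7):dx=+7,dy=-9->D
  (5,8):dx=+3,dy=+4->C; (6,7):dx=+8,dy=-1->D; (6,8):dx=+4,dy=+12->C; (7,8):dx=-4,dy=+13->D
Step 2: C = 15, D = 13, total pairs = 28.
Step 3: tau = (C - D)/(n(n-1)/2) = (15 - 13)/28 = 0.071429.
Step 4: Exact two-sided p-value (enumerate n! = 40320 permutations of y under H0): p = 0.904861.
Step 5: alpha = 0.1. fail to reject H0.

tau_b = 0.0714 (C=15, D=13), p = 0.904861, fail to reject H0.


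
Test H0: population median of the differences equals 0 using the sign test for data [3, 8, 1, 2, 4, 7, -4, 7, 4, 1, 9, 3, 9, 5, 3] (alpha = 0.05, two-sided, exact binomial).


Step 1: Discard zero differences. Original n = 15; n_eff = number of nonzero differences = 15.
Nonzero differences (with sign): +3, +8, +1, +2, +4, +7, -4, +7, +4, +1, +9, +3, +9, +5, +3
Step 2: Count signs: positive = 14, negative = 1.
Step 3: Under H0: P(positive) = 0.5, so the number of positives S ~ Bin(15, 0.5).
Step 4: Two-sided exact p-value = sum of Bin(15,0.5) probabilities at or below the observed probability = 0.000977.
Step 5: alpha = 0.05. reject H0.

n_eff = 15, pos = 14, neg = 1, p = 0.000977, reject H0.


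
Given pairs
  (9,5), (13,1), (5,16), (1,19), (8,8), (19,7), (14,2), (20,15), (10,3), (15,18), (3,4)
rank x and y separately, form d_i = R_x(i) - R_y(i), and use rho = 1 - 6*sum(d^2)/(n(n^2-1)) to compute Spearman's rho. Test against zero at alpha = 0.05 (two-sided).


Step 1: Rank x and y separately (midranks; no ties here).
rank(x): 9->5, 13->7, 5->3, 1->1, 8->4, 19->10, 14->8, 20->11, 10->6, 15->9, 3->2
rank(y): 5->5, 1->1, 16->9, 19->11, 8->7, 7->6, 2->2, 15->8, 3->3, 18->10, 4->4
Step 2: d_i = R_x(i) - R_y(i); compute d_i^2.
  (5-5)^2=0, (7-1)^2=36, (3-9)^2=36, (1-11)^2=100, (4-7)^2=9, (10-6)^2=16, (8-2)^2=36, (11-8)^2=9, (6-3)^2=9, (9-10)^2=1, (2-4)^2=4
sum(d^2) = 256.
Step 3: rho = 1 - 6*256 / (11*(11^2 - 1)) = 1 - 1536/1320 = -0.163636.
Step 4: Under H0, t = rho * sqrt((n-2)/(1-rho^2)) = -0.4976 ~ t(9).
Step 5: Two-sided p-value from the t-distribution with 9 df = 0.630685.
Step 6: alpha = 0.05. fail to reject H0.

rho = -0.1636, p = 0.630685, fail to reject H0 at alpha = 0.05.


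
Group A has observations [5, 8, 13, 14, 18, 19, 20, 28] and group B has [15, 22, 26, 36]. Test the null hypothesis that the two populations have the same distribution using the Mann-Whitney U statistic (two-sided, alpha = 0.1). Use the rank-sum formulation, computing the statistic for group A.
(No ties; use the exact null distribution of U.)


Step 1: Combine and sort all 12 observations; assign midranks.
sorted (value, group): (5,X), (8,X), (13,X), (14,X), (15,Y), (18,X), (19,X), (20,X), (22,Y), (26,Y), (28,X), (36,Y)
ranks: 5->1, 8->2, 13->3, 14->4, 15->5, 18->6, 19->7, 20->8, 22->9, 26->10, 28->11, 36->12
Step 2: Rank sum for X: R1 = 1 + 2 + 3 + 4 + 6 + 7 + 8 + 11 = 42.
Step 3: U_X = R1 - n1(n1+1)/2 = 42 - 8*9/2 = 42 - 36 = 6.
       U_Y = n1*n2 - U_X = 32 - 6 = 26.
Step 4: No ties, so the exact null distribution of U (based on enumerating the C(12,8) = 495 equally likely rank assignments) gives the two-sided p-value.
Step 5: p-value = 0.109091; compare to alpha = 0.1. fail to reject H0.

U_X = 6, p = 0.109091, fail to reject H0 at alpha = 0.1.


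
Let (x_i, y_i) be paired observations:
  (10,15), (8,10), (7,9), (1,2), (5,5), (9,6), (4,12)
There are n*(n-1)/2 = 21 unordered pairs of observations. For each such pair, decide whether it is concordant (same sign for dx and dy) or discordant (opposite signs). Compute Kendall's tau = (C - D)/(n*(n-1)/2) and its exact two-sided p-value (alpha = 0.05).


Step 1: Enumerate the 21 unordered pairs (i,j) with i<j and classify each by sign(x_j-x_i) * sign(y_j-y_i).
  (1,2):dx=-2,dy=-5->C; (1,3):dx=-3,dy=-6->C; (1,4):dx=-9,dy=-13->C; (1,5):dx=-5,dy=-10->C
  (1,6):dx=-1,dy=-9->C; (1,7):dx=-6,dy=-3->C; (2,3):dx=-1,dy=-1->C; (2,4):dx=-7,dy=-8->C
  (2,5):dx=-3,dy=-5->C; (2,6):dx=+1,dy=-4->D; (2,7):dx=-4,dy=+2->D; (3,4):dx=-6,dy=-7->C
  (3,5):dx=-2,dy=-4->C; (3,6):dx=+2,dy=-3->D; (3,7):dx=-3,dy=+3->D; (4,5):dx=+4,dy=+3->C
  (4,6):dx=+8,dy=+4->C; (4,7):dx=+3,dy=+10->C; (5,6):dx=+4,dy=+1->C; (5,7):dx=-1,dy=+7->D
  (6,7):dx=-5,dy=+6->D
Step 2: C = 15, D = 6, total pairs = 21.
Step 3: tau = (C - D)/(n(n-1)/2) = (15 - 6)/21 = 0.428571.
Step 4: Exact two-sided p-value (enumerate n! = 5040 permutations of y under H0): p = 0.238889.
Step 5: alpha = 0.05. fail to reject H0.

tau_b = 0.4286 (C=15, D=6), p = 0.238889, fail to reject H0.


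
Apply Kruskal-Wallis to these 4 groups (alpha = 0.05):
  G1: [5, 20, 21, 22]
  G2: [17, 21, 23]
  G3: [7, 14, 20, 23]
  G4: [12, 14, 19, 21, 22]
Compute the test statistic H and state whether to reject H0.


Step 1: Combine all N = 16 observations and assign midranks.
sorted (value, group, rank): (5,G1,1), (7,G3,2), (12,G4,3), (14,G3,4.5), (14,G4,4.5), (17,G2,6), (19,G4,7), (20,G1,8.5), (20,G3,8.5), (21,G1,11), (21,G2,11), (21,G4,11), (22,G1,13.5), (22,G4,13.5), (23,G2,15.5), (23,G3,15.5)
Step 2: Sum ranks within each group.
R_1 = 34 (n_1 = 4)
R_2 = 32.5 (n_2 = 3)
R_3 = 30.5 (n_3 = 4)
R_4 = 39 (n_4 = 5)
Step 3: H = 12/(N(N+1)) * sum(R_i^2/n_i) - 3(N+1)
     = 12/(16*17) * (34^2/4 + 32.5^2/3 + 30.5^2/4 + 39^2/5) - 3*17
     = 0.044118 * 1177.85 - 51
     = 0.963787.
Step 4: Ties present; correction factor C = 1 - 48/(16^3 - 16) = 0.988235. Corrected H = 0.963787 / 0.988235 = 0.975260.
Step 5: Under H0, H ~ chi^2(3); p-value = 0.807238.
Step 6: alpha = 0.05. fail to reject H0.

H = 0.9753, df = 3, p = 0.807238, fail to reject H0.


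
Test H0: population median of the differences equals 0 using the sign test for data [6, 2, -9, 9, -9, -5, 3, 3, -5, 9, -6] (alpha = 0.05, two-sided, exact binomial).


Step 1: Discard zero differences. Original n = 11; n_eff = number of nonzero differences = 11.
Nonzero differences (with sign): +6, +2, -9, +9, -9, -5, +3, +3, -5, +9, -6
Step 2: Count signs: positive = 6, negative = 5.
Step 3: Under H0: P(positive) = 0.5, so the number of positives S ~ Bin(11, 0.5).
Step 4: Two-sided exact p-value = sum of Bin(11,0.5) probabilities at or below the observed probability = 1.000000.
Step 5: alpha = 0.05. fail to reject H0.

n_eff = 11, pos = 6, neg = 5, p = 1.000000, fail to reject H0.


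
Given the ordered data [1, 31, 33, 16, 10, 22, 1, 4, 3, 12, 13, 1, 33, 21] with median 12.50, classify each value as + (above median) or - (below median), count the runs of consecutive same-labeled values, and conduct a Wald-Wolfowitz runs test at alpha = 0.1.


Step 1: Compute median = 12.50; label A = above, B = below.
Labels in order: BAAABABBBBABAA  (n_A = 7, n_B = 7)
Step 2: Count runs R = 8.
Step 3: Under H0 (random ordering), E[R] = 2*n_A*n_B/(n_A+n_B) + 1 = 2*7*7/14 + 1 = 8.0000.
        Var[R] = 2*n_A*n_B*(2*n_A*n_B - n_A - n_B) / ((n_A+n_B)^2 * (n_A+n_B-1)) = 8232/2548 = 3.2308.
        SD[R] = 1.7974.
Step 4: R = E[R], so z = 0 with no continuity correction.
Step 5: Two-sided p-value via normal approximation = 2*(1 - Phi(|z|)) = 1.000000.
Step 6: alpha = 0.1. fail to reject H0.

R = 8, z = 0.0000, p = 1.000000, fail to reject H0.


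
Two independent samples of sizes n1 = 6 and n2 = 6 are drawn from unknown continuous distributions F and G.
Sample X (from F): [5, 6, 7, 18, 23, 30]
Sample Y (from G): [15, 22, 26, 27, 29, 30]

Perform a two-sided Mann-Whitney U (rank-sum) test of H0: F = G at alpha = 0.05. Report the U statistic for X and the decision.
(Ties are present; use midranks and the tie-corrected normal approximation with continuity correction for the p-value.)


Step 1: Combine and sort all 12 observations; assign midranks.
sorted (value, group): (5,X), (6,X), (7,X), (15,Y), (18,X), (22,Y), (23,X), (26,Y), (27,Y), (29,Y), (30,X), (30,Y)
ranks: 5->1, 6->2, 7->3, 15->4, 18->5, 22->6, 23->7, 26->8, 27->9, 29->10, 30->11.5, 30->11.5
Step 2: Rank sum for X: R1 = 1 + 2 + 3 + 5 + 7 + 11.5 = 29.5.
Step 3: U_X = R1 - n1(n1+1)/2 = 29.5 - 6*7/2 = 29.5 - 21 = 8.5.
       U_Y = n1*n2 - U_X = 36 - 8.5 = 27.5.
Step 4: Ties are present, so use the tie-corrected normal approximation (with continuity correction) for the p-value.
Step 5: p-value = 0.148829; compare to alpha = 0.05. fail to reject H0.

U_X = 8.5, p = 0.148829, fail to reject H0 at alpha = 0.05.


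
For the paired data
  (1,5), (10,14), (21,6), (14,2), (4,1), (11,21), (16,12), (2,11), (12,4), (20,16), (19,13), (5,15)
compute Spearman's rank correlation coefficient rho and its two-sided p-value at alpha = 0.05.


Step 1: Rank x and y separately (midranks; no ties here).
rank(x): 1->1, 10->5, 21->12, 14->8, 4->3, 11->6, 16->9, 2->2, 12->7, 20->11, 19->10, 5->4
rank(y): 5->4, 14->9, 6->5, 2->2, 1->1, 21->12, 12->7, 11->6, 4->3, 16->11, 13->8, 15->10
Step 2: d_i = R_x(i) - R_y(i); compute d_i^2.
  (1-4)^2=9, (5-9)^2=16, (12-5)^2=49, (8-2)^2=36, (3-1)^2=4, (6-12)^2=36, (9-7)^2=4, (2-6)^2=16, (7-3)^2=16, (11-11)^2=0, (10-8)^2=4, (4-10)^2=36
sum(d^2) = 226.
Step 3: rho = 1 - 6*226 / (12*(12^2 - 1)) = 1 - 1356/1716 = 0.209790.
Step 4: Under H0, t = rho * sqrt((n-2)/(1-rho^2)) = 0.6785 ~ t(10).
Step 5: Two-sided p-value from the t-distribution with 10 df = 0.512841.
Step 6: alpha = 0.05. fail to reject H0.

rho = 0.2098, p = 0.512841, fail to reject H0 at alpha = 0.05.


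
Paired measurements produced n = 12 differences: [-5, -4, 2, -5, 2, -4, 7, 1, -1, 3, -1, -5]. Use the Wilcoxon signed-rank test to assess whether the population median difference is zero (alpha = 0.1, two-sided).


Step 1: Drop any zero differences (none here) and take |d_i|.
|d| = [5, 4, 2, 5, 2, 4, 7, 1, 1, 3, 1, 5]
Step 2: Midrank |d_i| (ties get averaged ranks).
ranks: |5|->10, |4|->7.5, |2|->4.5, |5|->10, |2|->4.5, |4|->7.5, |7|->12, |1|->2, |1|->2, |3|->6, |1|->2, |5|->10
Step 3: Attach original signs; sum ranks with positive sign and with negative sign.
W+ = 4.5 + 4.5 + 12 + 2 + 6 = 29
W- = 10 + 7.5 + 10 + 7.5 + 2 + 2 + 10 = 49
(Check: W+ + W- = 78 should equal n(n+1)/2 = 78.)
Step 4: Test statistic W = min(W+, W-) = 29.
Step 5: Ties in |d|, so use the tie-corrected normal approximation.
        E[W] = n(n+1)/4 = 12*13/4 = 39.
        Tie groups: |d|=1 (t=3), |d|=2 (t=2), |d|=4 (t=2), |d|=5 (t=3); sum(t^3 - t) = 60.
        Var[W] = n(n+1)(2n+1)/24 - sum(t^3-t)/48 = 3900/24 - 60/48 = 161.25.
        z = (W - E[W]) / sqrt(Var[W]) = (29 - 39) / 12.6984 = -0.7875.
        Two-sided p = 2*Phi(z) = 0.430990.
Step 6: alpha = 0.1. fail to reject H0.

W+ = 29, W- = 49, W = min = 29, p = 0.430990, fail to reject H0.


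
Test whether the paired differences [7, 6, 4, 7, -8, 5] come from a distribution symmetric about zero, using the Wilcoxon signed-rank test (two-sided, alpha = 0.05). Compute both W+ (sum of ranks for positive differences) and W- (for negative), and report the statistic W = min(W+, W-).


Step 1: Drop any zero differences (none here) and take |d_i|.
|d| = [7, 6, 4, 7, 8, 5]
Step 2: Midrank |d_i| (ties get averaged ranks).
ranks: |7|->4.5, |6|->3, |4|->1, |7|->4.5, |8|->6, |5|->2
Step 3: Attach original signs; sum ranks with positive sign and with negative sign.
W+ = 4.5 + 3 + 1 + 4.5 + 2 = 15
W- = 6 = 6
(Check: W+ + W- = 21 should equal n(n+1)/2 = 21.)
Step 4: Test statistic W = min(W+, W-) = 6.
Step 5: Ties in |d|, so use the tie-corrected normal approximation.
        E[W] = n(n+1)/4 = 6*7/4 = 10.5.
        Tie groups: |d|=7 (t=2); sum(t^3 - t) = 6.
        Var[W] = n(n+1)(2n+1)/24 - sum(t^3-t)/48 = 546/24 - 6/48 = 22.625.
        z = (W - E[W]) / sqrt(Var[W]) = (6 - 10.5) / 4.7566 = -0.9461.
        Two-sided p = 2*Phi(z) = 0.344118.
Step 6: alpha = 0.05. fail to reject H0.

W+ = 15, W- = 6, W = min = 6, p = 0.344118, fail to reject H0.


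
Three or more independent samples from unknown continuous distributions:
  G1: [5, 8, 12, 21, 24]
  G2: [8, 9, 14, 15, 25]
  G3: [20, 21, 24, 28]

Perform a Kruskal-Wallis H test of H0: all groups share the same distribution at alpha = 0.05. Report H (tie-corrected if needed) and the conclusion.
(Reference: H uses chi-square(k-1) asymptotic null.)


Step 1: Combine all N = 14 observations and assign midranks.
sorted (value, group, rank): (5,G1,1), (8,G1,2.5), (8,G2,2.5), (9,G2,4), (12,G1,5), (14,G2,6), (15,G2,7), (20,G3,8), (21,G1,9.5), (21,G3,9.5), (24,G1,11.5), (24,G3,11.5), (25,G2,13), (28,G3,14)
Step 2: Sum ranks within each group.
R_1 = 29.5 (n_1 = 5)
R_2 = 32.5 (n_2 = 5)
R_3 = 43 (n_3 = 4)
Step 3: H = 12/(N(N+1)) * sum(R_i^2/n_i) - 3(N+1)
     = 12/(14*15) * (29.5^2/5 + 32.5^2/5 + 43^2/4) - 3*15
     = 0.057143 * 847.55 - 45
     = 3.431429.
Step 4: Ties present; correction factor C = 1 - 18/(14^3 - 14) = 0.993407. Corrected H = 3.431429 / 0.993407 = 3.454204.
Step 5: Under H0, H ~ chi^2(2); p-value = 0.177799.
Step 6: alpha = 0.05. fail to reject H0.

H = 3.4542, df = 2, p = 0.177799, fail to reject H0.


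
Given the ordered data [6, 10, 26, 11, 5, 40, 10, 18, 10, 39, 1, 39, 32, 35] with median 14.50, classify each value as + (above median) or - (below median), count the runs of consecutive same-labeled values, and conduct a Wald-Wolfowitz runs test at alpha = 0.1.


Step 1: Compute median = 14.50; label A = above, B = below.
Labels in order: BBABBABABABAAA  (n_A = 7, n_B = 7)
Step 2: Count runs R = 10.
Step 3: Under H0 (random ordering), E[R] = 2*n_A*n_B/(n_A+n_B) + 1 = 2*7*7/14 + 1 = 8.0000.
        Var[R] = 2*n_A*n_B*(2*n_A*n_B - n_A - n_B) / ((n_A+n_B)^2 * (n_A+n_B-1)) = 8232/2548 = 3.2308.
        SD[R] = 1.7974.
Step 4: Continuity-corrected z = (R - 0.5 - E[R]) / SD[R] = (10 - 0.5 - 8.0000) / 1.7974 = 0.8345.
Step 5: Two-sided p-value via normal approximation = 2*(1 - Phi(|z|)) = 0.403986.
Step 6: alpha = 0.1. fail to reject H0.

R = 10, z = 0.8345, p = 0.403986, fail to reject H0.


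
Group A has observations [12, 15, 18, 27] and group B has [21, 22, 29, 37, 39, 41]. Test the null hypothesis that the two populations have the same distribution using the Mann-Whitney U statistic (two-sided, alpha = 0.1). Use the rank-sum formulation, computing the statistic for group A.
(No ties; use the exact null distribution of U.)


Step 1: Combine and sort all 10 observations; assign midranks.
sorted (value, group): (12,X), (15,X), (18,X), (21,Y), (22,Y), (27,X), (29,Y), (37,Y), (39,Y), (41,Y)
ranks: 12->1, 15->2, 18->3, 21->4, 22->5, 27->6, 29->7, 37->8, 39->9, 41->10
Step 2: Rank sum for X: R1 = 1 + 2 + 3 + 6 = 12.
Step 3: U_X = R1 - n1(n1+1)/2 = 12 - 4*5/2 = 12 - 10 = 2.
       U_Y = n1*n2 - U_X = 24 - 2 = 22.
Step 4: No ties, so the exact null distribution of U (based on enumerating the C(10,4) = 210 equally likely rank assignments) gives the two-sided p-value.
Step 5: p-value = 0.038095; compare to alpha = 0.1. reject H0.

U_X = 2, p = 0.038095, reject H0 at alpha = 0.1.


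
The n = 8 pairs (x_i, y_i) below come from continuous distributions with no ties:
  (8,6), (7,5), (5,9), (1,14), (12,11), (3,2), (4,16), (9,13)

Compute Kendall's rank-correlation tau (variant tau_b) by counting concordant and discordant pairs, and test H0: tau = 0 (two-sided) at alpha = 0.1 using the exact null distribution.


Step 1: Enumerate the 28 unordered pairs (i,j) with i<j and classify each by sign(x_j-x_i) * sign(y_j-y_i).
  (1,2):dx=-1,dy=-1->C; (1,3):dx=-3,dy=+3->D; (1,4):dx=-7,dy=+8->D; (1,5):dx=+4,dy=+5->C
  (1,6):dx=-5,dy=-4->C; (1,7):dx=-4,dy=+10->D; (1,8):dx=+1,dy=+7->C; (2,3):dx=-2,dy=+4->D
  (2,4):dx=-6,dy=+9->D; (2,5):dx=+5,dy=+6->C; (2,6):dx=-4,dy=-3->C; (2,7):dx=-3,dy=+11->D
  (2,8):dx=+2,dy=+8->C; (3,4):dx=-4,dy=+5->D; (3,5):dx=+7,dy=+2->C; (3,6):dx=-2,dy=-7->C
  (3,7):dx=-1,dy=+7->D; (3,8):dx=+4,dy=+4->C; (4,5):dx=+11,dy=-3->D; (4,6):dx=+2,dy=-12->D
  (4,7):dx=+3,dy=+2->C; (4,8):dx=+8,dy=-1->D; (5,6):dx=-9,dy=-9->C; (5,7):dx=-8,dy=+5->D
  (5,8):dx=-3,dy=+2->D; (6,7):dx=+1,dy=+14->C; (6,8):dx=+6,dy=+11->C; (7,8):dx=+5,dy=-3->D
Step 2: C = 14, D = 14, total pairs = 28.
Step 3: tau = (C - D)/(n(n-1)/2) = (14 - 14)/28 = 0.000000.
Step 4: Exact two-sided p-value (enumerate n! = 40320 permutations of y under H0): p = 1.000000.
Step 5: alpha = 0.1. fail to reject H0.

tau_b = 0.0000 (C=14, D=14), p = 1.000000, fail to reject H0.


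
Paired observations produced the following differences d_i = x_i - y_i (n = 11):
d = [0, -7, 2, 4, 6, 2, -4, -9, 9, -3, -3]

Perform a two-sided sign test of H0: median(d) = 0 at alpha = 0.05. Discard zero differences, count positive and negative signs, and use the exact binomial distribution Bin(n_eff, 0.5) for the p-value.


Step 1: Discard zero differences. Original n = 11; n_eff = number of nonzero differences = 10.
Nonzero differences (with sign): -7, +2, +4, +6, +2, -4, -9, +9, -3, -3
Step 2: Count signs: positive = 5, negative = 5.
Step 3: Under H0: P(positive) = 0.5, so the number of positives S ~ Bin(10, 0.5).
Step 4: Two-sided exact p-value = sum of Bin(10,0.5) probabilities at or below the observed probability = 1.000000.
Step 5: alpha = 0.05. fail to reject H0.

n_eff = 10, pos = 5, neg = 5, p = 1.000000, fail to reject H0.


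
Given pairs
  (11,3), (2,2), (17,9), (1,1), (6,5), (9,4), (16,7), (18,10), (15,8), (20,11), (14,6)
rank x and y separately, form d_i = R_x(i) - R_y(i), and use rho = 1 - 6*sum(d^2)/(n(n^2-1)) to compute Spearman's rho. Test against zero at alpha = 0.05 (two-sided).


Step 1: Rank x and y separately (midranks; no ties here).
rank(x): 11->5, 2->2, 17->9, 1->1, 6->3, 9->4, 16->8, 18->10, 15->7, 20->11, 14->6
rank(y): 3->3, 2->2, 9->9, 1->1, 5->5, 4->4, 7->7, 10->10, 8->8, 11->11, 6->6
Step 2: d_i = R_x(i) - R_y(i); compute d_i^2.
  (5-3)^2=4, (2-2)^2=0, (9-9)^2=0, (1-1)^2=0, (3-5)^2=4, (4-4)^2=0, (8-7)^2=1, (10-10)^2=0, (7-8)^2=1, (11-11)^2=0, (6-6)^2=0
sum(d^2) = 10.
Step 3: rho = 1 - 6*10 / (11*(11^2 - 1)) = 1 - 60/1320 = 0.954545.
Step 4: Under H0, t = rho * sqrt((n-2)/(1-rho^2)) = 9.6074 ~ t(9).
Step 5: Two-sided p-value from the t-distribution with 9 df = 0.000005.
Step 6: alpha = 0.05. reject H0.

rho = 0.9545, p = 0.000005, reject H0 at alpha = 0.05.


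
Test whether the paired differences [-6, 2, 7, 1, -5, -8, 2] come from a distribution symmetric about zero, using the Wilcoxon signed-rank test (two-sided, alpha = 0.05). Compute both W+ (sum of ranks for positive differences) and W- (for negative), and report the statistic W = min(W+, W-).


Step 1: Drop any zero differences (none here) and take |d_i|.
|d| = [6, 2, 7, 1, 5, 8, 2]
Step 2: Midrank |d_i| (ties get averaged ranks).
ranks: |6|->5, |2|->2.5, |7|->6, |1|->1, |5|->4, |8|->7, |2|->2.5
Step 3: Attach original signs; sum ranks with positive sign and with negative sign.
W+ = 2.5 + 6 + 1 + 2.5 = 12
W- = 5 + 4 + 7 = 16
(Check: W+ + W- = 28 should equal n(n+1)/2 = 28.)
Step 4: Test statistic W = min(W+, W-) = 12.
Step 5: Ties in |d|, so use the tie-corrected normal approximation.
        E[W] = n(n+1)/4 = 7*8/4 = 14.
        Tie groups: |d|=2 (t=2); sum(t^3 - t) = 6.
        Var[W] = n(n+1)(2n+1)/24 - sum(t^3-t)/48 = 840/24 - 6/48 = 34.875.
        z = (W - E[W]) / sqrt(Var[W]) = (12 - 14) / 5.9055 = -0.3387.
        Two-sided p = 2*Phi(z) = 0.734861.
Step 6: alpha = 0.05. fail to reject H0.

W+ = 12, W- = 16, W = min = 12, p = 0.734861, fail to reject H0.


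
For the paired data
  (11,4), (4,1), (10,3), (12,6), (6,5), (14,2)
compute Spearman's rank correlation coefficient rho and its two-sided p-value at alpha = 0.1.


Step 1: Rank x and y separately (midranks; no ties here).
rank(x): 11->4, 4->1, 10->3, 12->5, 6->2, 14->6
rank(y): 4->4, 1->1, 3->3, 6->6, 5->5, 2->2
Step 2: d_i = R_x(i) - R_y(i); compute d_i^2.
  (4-4)^2=0, (1-1)^2=0, (3-3)^2=0, (5-6)^2=1, (2-5)^2=9, (6-2)^2=16
sum(d^2) = 26.
Step 3: rho = 1 - 6*26 / (6*(6^2 - 1)) = 1 - 156/210 = 0.257143.
Step 4: Under H0, t = rho * sqrt((n-2)/(1-rho^2)) = 0.5322 ~ t(4).
Step 5: Two-sided p-value from the t-distribution with 4 df = 0.622787.
Step 6: alpha = 0.1. fail to reject H0.

rho = 0.2571, p = 0.622787, fail to reject H0 at alpha = 0.1.


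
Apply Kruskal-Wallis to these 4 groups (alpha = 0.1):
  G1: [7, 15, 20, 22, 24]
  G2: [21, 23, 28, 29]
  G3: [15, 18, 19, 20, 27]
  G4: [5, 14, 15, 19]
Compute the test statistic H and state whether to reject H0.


Step 1: Combine all N = 18 observations and assign midranks.
sorted (value, group, rank): (5,G4,1), (7,G1,2), (14,G4,3), (15,G1,5), (15,G3,5), (15,G4,5), (18,G3,7), (19,G3,8.5), (19,G4,8.5), (20,G1,10.5), (20,G3,10.5), (21,G2,12), (22,G1,13), (23,G2,14), (24,G1,15), (27,G3,16), (28,G2,17), (29,G2,18)
Step 2: Sum ranks within each group.
R_1 = 45.5 (n_1 = 5)
R_2 = 61 (n_2 = 4)
R_3 = 47 (n_3 = 5)
R_4 = 17.5 (n_4 = 4)
Step 3: H = 12/(N(N+1)) * sum(R_i^2/n_i) - 3(N+1)
     = 12/(18*19) * (45.5^2/5 + 61^2/4 + 47^2/5 + 17.5^2/4) - 3*19
     = 0.035088 * 1862.66 - 57
     = 8.356579.
Step 4: Ties present; correction factor C = 1 - 36/(18^3 - 18) = 0.993808. Corrected H = 8.356579 / 0.993808 = 8.408645.
Step 5: Under H0, H ~ chi^2(3); p-value = 0.038280.
Step 6: alpha = 0.1. reject H0.

H = 8.4086, df = 3, p = 0.038280, reject H0.
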